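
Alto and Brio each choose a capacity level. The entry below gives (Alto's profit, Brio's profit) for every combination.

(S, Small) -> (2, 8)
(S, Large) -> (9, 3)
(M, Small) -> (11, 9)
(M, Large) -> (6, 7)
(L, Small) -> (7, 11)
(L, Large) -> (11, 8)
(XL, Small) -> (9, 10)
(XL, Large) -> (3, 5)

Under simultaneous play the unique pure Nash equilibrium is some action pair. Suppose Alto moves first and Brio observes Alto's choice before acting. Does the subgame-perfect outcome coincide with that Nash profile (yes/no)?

yes

Work backward from Brio's decision.
- S: BR = Small, leader payoff 2.
- M: BR = Small, leader payoff 11.
- L: BR = Small, leader payoff 7.
- XL: BR = Small, leader payoff 9.
Among 2, 11, 7, 9, the best is 11 at M. Subgame-perfect outcome: (M, Small) with payoffs (11, 9).
Under simultaneous play:
Alto's best replies: Small→M; Large→L.
Brio's best replies: S→Small; M→Small; L→Small; XL→Small.
Only (M, Small) has each player best-responding; Nash payoffs (11, 9).
Sequential outcome (M, Small) coincides with the Nash profile (M, Small).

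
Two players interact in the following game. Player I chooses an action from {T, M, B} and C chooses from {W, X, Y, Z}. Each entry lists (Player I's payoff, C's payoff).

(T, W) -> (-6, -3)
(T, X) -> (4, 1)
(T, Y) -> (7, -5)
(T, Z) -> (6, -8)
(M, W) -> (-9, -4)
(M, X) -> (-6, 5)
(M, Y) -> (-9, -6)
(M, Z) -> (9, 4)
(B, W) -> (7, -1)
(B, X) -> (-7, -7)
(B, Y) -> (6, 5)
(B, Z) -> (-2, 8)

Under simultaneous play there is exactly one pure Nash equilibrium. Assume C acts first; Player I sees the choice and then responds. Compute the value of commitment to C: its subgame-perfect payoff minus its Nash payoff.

3

Player I best-responds to each possible C move:
- W: BR = B, leader payoff -1.
- X: BR = T, leader payoff 1.
- Y: BR = T, leader payoff -5.
- Z: BR = M, leader payoff 4.
Maximizing over -1, 1, -5, 4, C chooses Z. Subgame-perfect outcome: (M, Z) with payoffs (9, 4).
Under simultaneous play:
Player I's best replies: W→B; X→T; Y→T; Z→M.
C's best replies: T→X; M→X; B→Z.
Only (T, X) has each player best-responding; Nash payoffs (4, 1).
C's commitment gain: 4 − 1 = 3.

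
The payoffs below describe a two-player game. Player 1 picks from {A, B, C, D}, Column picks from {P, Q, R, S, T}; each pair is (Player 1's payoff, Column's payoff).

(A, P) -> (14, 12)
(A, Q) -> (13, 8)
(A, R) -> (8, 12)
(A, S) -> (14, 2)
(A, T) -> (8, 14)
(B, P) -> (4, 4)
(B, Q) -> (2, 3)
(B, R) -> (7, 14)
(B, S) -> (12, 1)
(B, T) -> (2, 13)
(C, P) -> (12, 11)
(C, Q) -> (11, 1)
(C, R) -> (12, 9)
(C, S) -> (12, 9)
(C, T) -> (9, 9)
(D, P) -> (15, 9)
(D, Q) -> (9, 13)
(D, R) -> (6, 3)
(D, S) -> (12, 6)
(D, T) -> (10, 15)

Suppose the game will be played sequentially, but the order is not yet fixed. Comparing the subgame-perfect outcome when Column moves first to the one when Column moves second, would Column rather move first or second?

If Player 1 leads: Column's best replies are A→T, B→R, C→P, D→T; Player 1's induced payoffs 8, 7, 12, 10; outcome (C, P), payoffs (12, 11).
If Column leads: Player 1's best replies are P→D, Q→A, R→C, S→A, T→D; Column's induced payoffs 9, 8, 9, 2, 15; outcome (D, T), payoffs (10, 15).
Column gets 15 moving first and 11 moving second, so Column prefers to move first.

first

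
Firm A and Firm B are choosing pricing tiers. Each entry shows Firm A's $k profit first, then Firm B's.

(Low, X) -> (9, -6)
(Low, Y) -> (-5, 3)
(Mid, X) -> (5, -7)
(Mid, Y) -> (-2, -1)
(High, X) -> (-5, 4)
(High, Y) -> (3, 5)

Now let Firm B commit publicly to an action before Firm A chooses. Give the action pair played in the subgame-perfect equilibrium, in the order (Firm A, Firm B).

(High, Y)

Backward induction with Firm B moving first.
- X: Firm A compares 9, 5, -5 and picks Low; Firm B would get -6.
- Y: Firm A compares -5, -2, 3 and picks High; Firm B would get 5.
Maximizing over -6, 5, Firm B chooses Y. Subgame-perfect outcome: (High, Y) with payoffs (3, 5).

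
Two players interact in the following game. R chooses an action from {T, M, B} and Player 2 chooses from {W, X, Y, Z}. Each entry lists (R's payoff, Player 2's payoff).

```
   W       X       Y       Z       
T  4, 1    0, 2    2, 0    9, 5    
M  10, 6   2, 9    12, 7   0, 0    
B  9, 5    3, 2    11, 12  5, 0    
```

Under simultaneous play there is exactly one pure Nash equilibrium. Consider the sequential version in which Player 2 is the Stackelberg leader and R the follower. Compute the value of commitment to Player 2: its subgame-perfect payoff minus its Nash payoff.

R best-responds to each possible Player 2 move:
- W: BR = M, leader payoff 6.
- X: BR = B, leader payoff 2.
- Y: BR = M, leader payoff 7.
- Z: BR = T, leader payoff 5.
Maximizing over 6, 2, 7, 5, Player 2 chooses Y. Subgame-perfect outcome: (M, Y) with payoffs (12, 7).
Now find the simultaneous Nash equilibrium.
R's best replies: W→M; X→B; Y→M; Z→T.
Player 2's best replies: T→Z; M→X; B→Y.
Only (T, Z) has each player best-responding; Nash payoffs (9, 5).
Player 2's commitment gain: 7 − 5 = 2.

2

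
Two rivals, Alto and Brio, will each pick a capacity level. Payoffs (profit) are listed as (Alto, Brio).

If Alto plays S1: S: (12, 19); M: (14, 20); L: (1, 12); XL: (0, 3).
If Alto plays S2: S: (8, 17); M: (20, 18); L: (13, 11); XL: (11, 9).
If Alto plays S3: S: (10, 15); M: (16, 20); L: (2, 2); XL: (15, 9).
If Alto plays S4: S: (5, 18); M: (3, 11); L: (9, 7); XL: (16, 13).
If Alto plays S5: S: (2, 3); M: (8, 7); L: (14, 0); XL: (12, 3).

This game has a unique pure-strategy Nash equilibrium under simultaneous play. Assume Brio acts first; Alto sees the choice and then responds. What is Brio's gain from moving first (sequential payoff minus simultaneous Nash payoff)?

1

Solve by backward induction (Brio leads).
- S → Alto plays S1 (best of 12, 8, 10, 5, 2); Brio gets 19.
- M → Alto plays S2 (best of 14, 20, 16, 3, 8); Brio gets 18.
- L → Alto plays S5 (best of 1, 13, 2, 9, 14); Brio gets 0.
- XL → Alto plays S4 (best of 0, 11, 15, 16, 12); Brio gets 13.
Among 19, 18, 0, 13, the best is 19 at S. Subgame-perfect outcome: (S1, S) with payoffs (12, 19).
Under simultaneous play:
Alto's best replies: S→S1; M→S2; L→S5; XL→S4.
Brio's best replies: S1→M; S2→M; S3→M; S4→S; S5→M.
Only (S2, M) has each player best-responding; Nash payoffs (20, 18).
Brio's commitment gain: 19 − 18 = 1.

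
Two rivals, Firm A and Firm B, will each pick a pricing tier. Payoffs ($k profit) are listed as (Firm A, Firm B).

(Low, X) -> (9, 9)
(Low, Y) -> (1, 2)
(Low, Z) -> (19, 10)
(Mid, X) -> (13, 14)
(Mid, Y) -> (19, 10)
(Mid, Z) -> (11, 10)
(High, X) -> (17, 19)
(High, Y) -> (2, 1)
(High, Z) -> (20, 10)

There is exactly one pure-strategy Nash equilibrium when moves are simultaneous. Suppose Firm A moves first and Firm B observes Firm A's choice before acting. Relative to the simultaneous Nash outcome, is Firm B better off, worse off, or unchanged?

worse off

Backward induction with Firm A moving first.
- Low → Firm B plays Z (best of 9, 2, 10); Firm A gets 19.
- Mid → Firm B plays X (best of 14, 10, 10); Firm A gets 13.
- High → Firm B plays X (best of 19, 1, 10); Firm A gets 17.
Among 19, 13, 17, the best is 19 at Low. Subgame-perfect outcome: (Low, Z) with payoffs (19, 10).
For the simultaneous game, intersect best replies.
Firm A's best replies: X→High; Y→Mid; Z→High.
Firm B's best replies: Low→Z; Mid→X; High→X.
The unique mutual best reply is (High, X), giving (17, 19).
Firm B earns 10 sequentially versus 19 at the Nash outcome: worse off.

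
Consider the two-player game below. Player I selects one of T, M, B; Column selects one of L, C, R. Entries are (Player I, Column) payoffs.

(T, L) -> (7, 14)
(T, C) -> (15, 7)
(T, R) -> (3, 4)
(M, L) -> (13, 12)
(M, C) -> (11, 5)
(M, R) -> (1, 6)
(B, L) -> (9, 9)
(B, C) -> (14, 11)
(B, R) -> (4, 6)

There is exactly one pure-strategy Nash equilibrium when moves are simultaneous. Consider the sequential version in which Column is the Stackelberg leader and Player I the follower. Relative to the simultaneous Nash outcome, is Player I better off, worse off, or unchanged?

Player I best-responds to each possible Column move:
- L: Player I compares 7, 13, 9 and picks M; Column would get 12.
- C: Player I compares 15, 11, 14 and picks T; Column would get 7.
- R: Player I compares 3, 1, 4 and picks B; Column would get 6.
Among 12, 7, 6, the best is 12 at L. Subgame-perfect outcome: (M, L) with payoffs (13, 12).
Under simultaneous play:
Player I's best replies: L→M; C→T; R→B.
Column's best replies: T→L; M→L; B→C.
The unique mutual best reply is (M, L), giving (13, 12).
Player I earns 13 sequentially versus 13 at the Nash outcome: unchanged.

unchanged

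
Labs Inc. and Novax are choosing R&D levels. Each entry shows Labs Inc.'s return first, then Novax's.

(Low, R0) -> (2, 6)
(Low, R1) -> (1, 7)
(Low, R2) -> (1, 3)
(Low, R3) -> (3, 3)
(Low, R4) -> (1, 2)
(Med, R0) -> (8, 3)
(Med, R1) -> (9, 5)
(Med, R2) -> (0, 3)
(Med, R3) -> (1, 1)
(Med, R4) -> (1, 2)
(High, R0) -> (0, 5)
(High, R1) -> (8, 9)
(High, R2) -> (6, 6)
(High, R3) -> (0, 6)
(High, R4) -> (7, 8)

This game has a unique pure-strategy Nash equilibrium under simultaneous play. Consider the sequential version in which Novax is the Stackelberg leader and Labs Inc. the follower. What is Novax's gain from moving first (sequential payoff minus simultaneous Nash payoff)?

Solve by backward induction (Novax leads).
- R0 → Labs Inc. plays Med (best of 2, 8, 0); Novax gets 3.
- R1 → Labs Inc. plays Med (best of 1, 9, 8); Novax gets 5.
- R2 → Labs Inc. plays High (best of 1, 0, 6); Novax gets 6.
- R3 → Labs Inc. plays Low (best of 3, 1, 0); Novax gets 3.
- R4 → Labs Inc. plays High (best of 1, 1, 7); Novax gets 8.
Novax's induced payoffs are 3, 5, 6, 3, 8, so Novax commits to R4. Subgame-perfect outcome: (High, R4) with payoffs (7, 8).
For the simultaneous game, intersect best replies.
Labs Inc.'s best replies: R0→Med; R1→Med; R2→High; R3→Low; R4→High.
Novax's best replies: Low→R1; Med→R1; High→R1.
The unique mutual best reply is (Med, R1), giving (9, 5).
Novax's commitment gain: 8 − 5 = 3.

3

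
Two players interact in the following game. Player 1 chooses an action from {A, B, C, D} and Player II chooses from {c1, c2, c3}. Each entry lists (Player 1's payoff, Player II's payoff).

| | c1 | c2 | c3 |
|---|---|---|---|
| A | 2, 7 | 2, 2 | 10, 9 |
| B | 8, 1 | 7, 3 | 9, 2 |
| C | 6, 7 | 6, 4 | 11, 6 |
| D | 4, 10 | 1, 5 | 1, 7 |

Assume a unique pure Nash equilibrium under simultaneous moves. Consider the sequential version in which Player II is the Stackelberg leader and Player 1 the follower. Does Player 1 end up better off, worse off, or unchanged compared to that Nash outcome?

better off

Backward induction with Player II moving first.
- c1 → Player 1 plays B (best of 2, 8, 6, 4); Player II gets 1.
- c2 → Player 1 plays B (best of 2, 7, 6, 1); Player II gets 3.
- c3 → Player 1 plays C (best of 10, 9, 11, 1); Player II gets 6.
Player II's induced payoffs are 1, 3, 6, so Player II commits to c3. Subgame-perfect outcome: (C, c3) with payoffs (11, 6).
Now find the simultaneous Nash equilibrium.
Player 1's best replies: c1→B; c2→B; c3→C.
Player II's best replies: A→c3; B→c2; C→c1; D→c1.
The unique mutual best reply is (B, c2), giving (7, 3).
Player 1 earns 11 sequentially versus 7 at the Nash outcome: better off.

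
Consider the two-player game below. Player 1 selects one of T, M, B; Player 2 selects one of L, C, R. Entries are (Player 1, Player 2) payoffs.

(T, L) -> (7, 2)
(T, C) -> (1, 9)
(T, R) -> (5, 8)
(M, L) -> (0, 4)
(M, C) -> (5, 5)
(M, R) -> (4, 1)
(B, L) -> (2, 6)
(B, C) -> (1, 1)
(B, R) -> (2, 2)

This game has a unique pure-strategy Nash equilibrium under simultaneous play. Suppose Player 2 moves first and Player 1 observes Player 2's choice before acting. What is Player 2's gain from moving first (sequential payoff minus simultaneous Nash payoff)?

3

Backward induction with Player 2 moving first.
- L: Player 1 compares 7, 0, 2 and picks T; Player 2 would get 2.
- C: Player 1 compares 1, 5, 1 and picks M; Player 2 would get 5.
- R: Player 1 compares 5, 4, 2 and picks T; Player 2 would get 8.
Among 2, 5, 8, the best is 8 at R. Subgame-perfect outcome: (T, R) with payoffs (5, 8).
Under simultaneous play:
Player 1's best replies: L→T; C→M; R→T.
Player 2's best replies: T→C; M→C; B→L.
Only (M, C) has each player best-responding; Nash payoffs (5, 5).
Player 2's commitment gain: 8 − 5 = 3.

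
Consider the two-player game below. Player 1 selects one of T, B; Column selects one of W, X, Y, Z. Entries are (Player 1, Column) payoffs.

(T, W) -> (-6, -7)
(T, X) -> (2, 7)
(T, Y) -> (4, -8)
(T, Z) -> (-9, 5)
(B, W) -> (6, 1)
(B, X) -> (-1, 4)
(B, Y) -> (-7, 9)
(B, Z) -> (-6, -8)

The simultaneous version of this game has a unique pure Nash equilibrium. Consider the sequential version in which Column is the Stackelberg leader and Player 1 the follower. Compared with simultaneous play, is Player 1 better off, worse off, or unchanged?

unchanged

Player 1 best-responds to each possible Column move:
- W → Player 1 plays B (best of -6, 6); Column gets 1.
- X → Player 1 plays T (best of 2, -1); Column gets 7.
- Y → Player 1 plays T (best of 4, -7); Column gets -8.
- Z → Player 1 plays B (best of -9, -6); Column gets -8.
Maximizing over 1, 7, -8, -8, Column chooses X. Subgame-perfect outcome: (T, X) with payoffs (2, 7).
Now find the simultaneous Nash equilibrium.
Player 1's best replies: W→B; X→T; Y→T; Z→B.
Column's best replies: T→X; B→Y.
The unique mutual best reply is (T, X), giving (2, 7).
Player 1 earns 2 sequentially versus 2 at the Nash outcome: unchanged.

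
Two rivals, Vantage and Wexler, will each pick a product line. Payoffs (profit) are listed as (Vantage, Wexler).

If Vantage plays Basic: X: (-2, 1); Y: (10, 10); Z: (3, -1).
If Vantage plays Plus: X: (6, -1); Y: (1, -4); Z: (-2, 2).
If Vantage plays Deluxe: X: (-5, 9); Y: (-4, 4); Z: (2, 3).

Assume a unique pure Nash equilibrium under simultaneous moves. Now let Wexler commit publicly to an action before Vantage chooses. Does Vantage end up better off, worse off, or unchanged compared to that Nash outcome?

Vantage best-responds to each possible Wexler move:
- X: BR = Plus, leader payoff -1.
- Y: BR = Basic, leader payoff 10.
- Z: BR = Basic, leader payoff -1.
Among -1, 10, -1, the best is 10 at Y. Subgame-perfect outcome: (Basic, Y) with payoffs (10, 10).
Now find the simultaneous Nash equilibrium.
Vantage's best replies: X→Plus; Y→Basic; Z→Basic.
Wexler's best replies: Basic→Y; Plus→Z; Deluxe→X.
The unique mutual best reply is (Basic, Y), giving (10, 10).
Vantage earns 10 sequentially versus 10 at the Nash outcome: unchanged.

unchanged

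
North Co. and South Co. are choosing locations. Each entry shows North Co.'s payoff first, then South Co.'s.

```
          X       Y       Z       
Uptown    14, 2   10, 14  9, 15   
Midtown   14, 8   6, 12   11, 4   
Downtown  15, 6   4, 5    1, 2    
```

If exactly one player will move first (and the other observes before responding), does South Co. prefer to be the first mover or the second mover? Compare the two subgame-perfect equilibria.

If North Co. leads: South Co.'s best replies are Uptown→Z, Midtown→Y, Downtown→X; North Co.'s induced payoffs 9, 6, 15; outcome (Downtown, X), payoffs (15, 6).
If South Co. leads: North Co.'s best replies are X→Downtown, Y→Uptown, Z→Midtown; South Co.'s induced payoffs 6, 14, 4; outcome (Uptown, Y), payoffs (10, 14).
South Co. gets 14 moving first and 6 moving second, so South Co. prefers to move first.

first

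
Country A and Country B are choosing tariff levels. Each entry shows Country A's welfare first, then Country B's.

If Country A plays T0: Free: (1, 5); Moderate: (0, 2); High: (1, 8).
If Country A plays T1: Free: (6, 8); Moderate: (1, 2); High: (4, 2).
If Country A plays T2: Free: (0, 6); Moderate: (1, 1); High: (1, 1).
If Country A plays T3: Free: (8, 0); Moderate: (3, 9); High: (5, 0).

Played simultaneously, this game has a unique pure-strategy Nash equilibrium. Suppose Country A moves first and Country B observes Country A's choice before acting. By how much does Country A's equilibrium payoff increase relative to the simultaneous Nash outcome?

3

Work backward from Country B's decision.
- T0: BR = High, leader payoff 1.
- T1: BR = Free, leader payoff 6.
- T2: BR = Free, leader payoff 0.
- T3: BR = Moderate, leader payoff 3.
Among 1, 6, 0, 3, the best is 6 at T1. Subgame-perfect outcome: (T1, Free) with payoffs (6, 8).
For the simultaneous game, intersect best replies.
Country A's best replies: Free→T3; Moderate→T3; High→T3.
Country B's best replies: T0→High; T1→Free; T2→Free; T3→Moderate.
Only (T3, Moderate) has each player best-responding; Nash payoffs (3, 9).
Country A's commitment gain: 6 − 3 = 3.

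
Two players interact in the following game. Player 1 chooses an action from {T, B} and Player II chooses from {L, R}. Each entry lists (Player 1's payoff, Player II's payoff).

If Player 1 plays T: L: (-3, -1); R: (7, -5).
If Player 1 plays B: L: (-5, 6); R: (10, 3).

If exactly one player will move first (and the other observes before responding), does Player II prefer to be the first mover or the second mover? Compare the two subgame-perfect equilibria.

first

If Player 1 leads: Player II's best replies are T→L, B→L; Player 1's induced payoffs -3, -5; outcome (T, L), payoffs (-3, -1).
If Player II leads: Player 1's best replies are L→T, R→B; Player II's induced payoffs -1, 3; outcome (B, R), payoffs (10, 3).
Player II gets 3 moving first and -1 moving second, so Player II prefers to move first.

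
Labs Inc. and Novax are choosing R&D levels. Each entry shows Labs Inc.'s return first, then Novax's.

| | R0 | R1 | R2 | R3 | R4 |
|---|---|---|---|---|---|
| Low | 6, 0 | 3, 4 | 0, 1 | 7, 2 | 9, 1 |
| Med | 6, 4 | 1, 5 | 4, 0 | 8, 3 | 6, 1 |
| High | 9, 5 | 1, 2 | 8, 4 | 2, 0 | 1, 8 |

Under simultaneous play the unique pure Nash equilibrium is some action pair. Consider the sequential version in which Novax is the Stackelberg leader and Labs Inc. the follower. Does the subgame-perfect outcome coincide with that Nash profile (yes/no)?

no

Backward induction with Novax moving first.
- R0 → Labs Inc. plays High (best of 6, 6, 9); Novax gets 5.
- R1 → Labs Inc. plays Low (best of 3, 1, 1); Novax gets 4.
- R2 → Labs Inc. plays High (best of 0, 4, 8); Novax gets 4.
- R3 → Labs Inc. plays Med (best of 7, 8, 2); Novax gets 3.
- R4 → Labs Inc. plays Low (best of 9, 6, 1); Novax gets 1.
Maximizing over 5, 4, 4, 3, 1, Novax chooses R0. Subgame-perfect outcome: (High, R0) with payoffs (9, 5).
Under simultaneous play:
Labs Inc.'s best replies: R0→High; R1→Low; R2→High; R3→Med; R4→Low.
Novax's best replies: Low→R1; Med→R1; High→R4.
Only (Low, R1) has each player best-responding; Nash payoffs (3, 4).
Sequential outcome (High, R0) differs from the Nash profile (Low, R1).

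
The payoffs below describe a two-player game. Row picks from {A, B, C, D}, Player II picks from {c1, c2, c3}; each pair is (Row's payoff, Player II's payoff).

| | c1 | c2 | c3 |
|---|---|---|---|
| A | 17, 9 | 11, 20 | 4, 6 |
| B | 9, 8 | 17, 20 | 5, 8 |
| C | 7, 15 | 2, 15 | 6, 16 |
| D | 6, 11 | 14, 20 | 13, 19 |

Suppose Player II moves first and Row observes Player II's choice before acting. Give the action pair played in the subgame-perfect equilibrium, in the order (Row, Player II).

Backward induction with Player II moving first.
- c1: BR = A, leader payoff 9.
- c2: BR = B, leader payoff 20.
- c3: BR = D, leader payoff 19.
Player II's induced payoffs are 9, 20, 19, so Player II commits to c2. Subgame-perfect outcome: (B, c2) with payoffs (17, 20).

(B, c2)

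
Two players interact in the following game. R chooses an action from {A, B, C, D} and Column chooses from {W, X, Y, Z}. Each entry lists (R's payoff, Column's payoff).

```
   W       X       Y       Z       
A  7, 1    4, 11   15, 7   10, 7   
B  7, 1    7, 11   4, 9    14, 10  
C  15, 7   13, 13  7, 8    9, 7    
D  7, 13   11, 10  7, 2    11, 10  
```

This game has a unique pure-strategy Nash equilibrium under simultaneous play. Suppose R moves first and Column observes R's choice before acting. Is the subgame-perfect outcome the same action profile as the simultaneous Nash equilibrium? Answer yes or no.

Backward induction with R moving first.
- A: BR = X, leader payoff 4.
- B: BR = X, leader payoff 7.
- C: BR = X, leader payoff 13.
- D: BR = W, leader payoff 7.
Among 4, 7, 13, 7, the best is 13 at C. Subgame-perfect outcome: (C, X) with payoffs (13, 13).
For the simultaneous game, intersect best replies.
R's best replies: W→C; X→C; Y→A; Z→B.
Column's best replies: A→X; B→X; C→X; D→W.
Only (C, X) has each player best-responding; Nash payoffs (13, 13).
Sequential outcome (C, X) coincides with the Nash profile (C, X).

yes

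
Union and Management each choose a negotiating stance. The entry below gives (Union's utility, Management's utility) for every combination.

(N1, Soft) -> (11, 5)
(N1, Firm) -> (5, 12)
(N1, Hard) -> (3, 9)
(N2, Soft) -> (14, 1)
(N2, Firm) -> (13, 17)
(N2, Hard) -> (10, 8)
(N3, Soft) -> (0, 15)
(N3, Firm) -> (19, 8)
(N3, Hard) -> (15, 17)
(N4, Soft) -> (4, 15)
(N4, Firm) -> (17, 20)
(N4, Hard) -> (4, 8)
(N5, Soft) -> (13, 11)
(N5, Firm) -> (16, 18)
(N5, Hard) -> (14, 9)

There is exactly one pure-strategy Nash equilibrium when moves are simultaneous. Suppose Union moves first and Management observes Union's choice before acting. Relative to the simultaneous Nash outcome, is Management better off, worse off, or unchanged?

better off

Solve by backward induction (Union leads).
- N1: Management compares 5, 12, 9 and picks Firm; Union would get 5.
- N2: Management compares 1, 17, 8 and picks Firm; Union would get 13.
- N3: Management compares 15, 8, 17 and picks Hard; Union would get 15.
- N4: Management compares 15, 20, 8 and picks Firm; Union would get 17.
- N5: Management compares 11, 18, 9 and picks Firm; Union would get 16.
Maximizing over 5, 13, 15, 17, 16, Union chooses N4. Subgame-perfect outcome: (N4, Firm) with payoffs (17, 20).
Now find the simultaneous Nash equilibrium.
Union's best replies: Soft→N2; Firm→N3; Hard→N3.
Management's best replies: N1→Firm; N2→Firm; N3→Hard; N4→Firm; N5→Firm.
Only (N3, Hard) has each player best-responding; Nash payoffs (15, 17).
Management earns 20 sequentially versus 17 at the Nash outcome: better off.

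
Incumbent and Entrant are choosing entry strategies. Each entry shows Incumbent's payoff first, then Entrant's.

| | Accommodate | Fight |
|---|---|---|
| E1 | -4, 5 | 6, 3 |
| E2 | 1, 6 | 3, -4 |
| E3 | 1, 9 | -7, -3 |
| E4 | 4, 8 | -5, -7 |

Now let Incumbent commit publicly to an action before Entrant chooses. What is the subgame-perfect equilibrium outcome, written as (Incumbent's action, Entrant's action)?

Entrant best-responds to each possible Incumbent move:
- E1: BR = Accommodate, leader payoff -4.
- E2: BR = Accommodate, leader payoff 1.
- E3: BR = Accommodate, leader payoff 1.
- E4: BR = Accommodate, leader payoff 4.
Incumbent's induced payoffs are -4, 1, 1, 4, so Incumbent commits to E4. Subgame-perfect outcome: (E4, Accommodate) with payoffs (4, 8).

(E4, Accommodate)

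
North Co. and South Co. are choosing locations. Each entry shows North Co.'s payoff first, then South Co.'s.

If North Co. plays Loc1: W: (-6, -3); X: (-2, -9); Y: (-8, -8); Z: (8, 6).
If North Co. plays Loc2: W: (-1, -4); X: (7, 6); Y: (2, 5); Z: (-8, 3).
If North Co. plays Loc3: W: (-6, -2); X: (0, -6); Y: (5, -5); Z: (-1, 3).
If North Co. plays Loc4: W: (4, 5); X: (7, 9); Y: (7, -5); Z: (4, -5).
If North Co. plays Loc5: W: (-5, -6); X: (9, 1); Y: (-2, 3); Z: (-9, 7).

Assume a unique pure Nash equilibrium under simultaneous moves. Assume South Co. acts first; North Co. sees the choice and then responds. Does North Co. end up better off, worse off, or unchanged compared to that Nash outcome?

North Co. best-responds to each possible South Co. move:
- W → North Co. plays Loc4 (best of -6, -1, -6, 4, -5); South Co. gets 5.
- X → North Co. plays Loc5 (best of -2, 7, 0, 7, 9); South Co. gets 1.
- Y → North Co. plays Loc4 (best of -8, 2, 5, 7, -2); South Co. gets -5.
- Z → North Co. plays Loc1 (best of 8, -8, -1, 4, -9); South Co. gets 6.
South Co.'s induced payoffs are 5, 1, -5, 6, so South Co. commits to Z. Subgame-perfect outcome: (Loc1, Z) with payoffs (8, 6).
For the simultaneous game, intersect best replies.
North Co.'s best replies: W→Loc4; X→Loc5; Y→Loc4; Z→Loc1.
South Co.'s best replies: Loc1→Z; Loc2→X; Loc3→Z; Loc4→X; Loc5→Z.
Only (Loc1, Z) has each player best-responding; Nash payoffs (8, 6).
North Co. earns 8 sequentially versus 8 at the Nash outcome: unchanged.

unchanged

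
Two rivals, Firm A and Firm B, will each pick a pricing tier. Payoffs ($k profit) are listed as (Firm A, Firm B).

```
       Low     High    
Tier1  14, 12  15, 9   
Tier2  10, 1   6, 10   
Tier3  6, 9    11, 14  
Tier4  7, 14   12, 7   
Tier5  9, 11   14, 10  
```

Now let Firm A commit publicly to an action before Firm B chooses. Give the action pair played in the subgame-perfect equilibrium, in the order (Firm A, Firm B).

Solve by backward induction (Firm A leads).
- Tier1 → Firm B plays Low (best of 12, 9); Firm A gets 14.
- Tier2 → Firm B plays High (best of 1, 10); Firm A gets 6.
- Tier3 → Firm B plays High (best of 9, 14); Firm A gets 11.
- Tier4 → Firm B plays Low (best of 14, 7); Firm A gets 7.
- Tier5 → Firm B plays Low (best of 11, 10); Firm A gets 9.
Among 14, 6, 11, 7, 9, the best is 14 at Tier1. Subgame-perfect outcome: (Tier1, Low) with payoffs (14, 12).

(Tier1, Low)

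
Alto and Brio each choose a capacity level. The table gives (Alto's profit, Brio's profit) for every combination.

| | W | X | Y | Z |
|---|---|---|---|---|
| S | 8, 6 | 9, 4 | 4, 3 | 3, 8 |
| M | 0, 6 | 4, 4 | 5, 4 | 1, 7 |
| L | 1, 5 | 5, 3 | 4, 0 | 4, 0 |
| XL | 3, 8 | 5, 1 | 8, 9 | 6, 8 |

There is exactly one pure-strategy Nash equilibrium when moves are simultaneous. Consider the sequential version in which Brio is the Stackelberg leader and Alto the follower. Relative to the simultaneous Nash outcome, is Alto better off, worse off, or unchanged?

unchanged

Alto best-responds to each possible Brio move:
- W → Alto plays S (best of 8, 0, 1, 3); Brio gets 6.
- X → Alto plays S (best of 9, 4, 5, 5); Brio gets 4.
- Y → Alto plays XL (best of 4, 5, 4, 8); Brio gets 9.
- Z → Alto plays XL (best of 3, 1, 4, 6); Brio gets 8.
Brio's induced payoffs are 6, 4, 9, 8, so Brio commits to Y. Subgame-perfect outcome: (XL, Y) with payoffs (8, 9).
Under simultaneous play:
Alto's best replies: W→S; X→S; Y→XL; Z→XL.
Brio's best replies: S→Z; M→Z; L→W; XL→Y.
Only (XL, Y) has each player best-responding; Nash payoffs (8, 9).
Alto earns 8 sequentially versus 8 at the Nash outcome: unchanged.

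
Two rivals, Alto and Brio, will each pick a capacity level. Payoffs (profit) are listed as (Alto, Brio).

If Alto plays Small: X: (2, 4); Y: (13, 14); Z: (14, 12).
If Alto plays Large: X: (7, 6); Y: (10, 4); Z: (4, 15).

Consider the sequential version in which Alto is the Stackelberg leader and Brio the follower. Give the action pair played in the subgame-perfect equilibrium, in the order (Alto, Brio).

(Small, Y)

Backward induction with Alto moving first.
- Small → Brio plays Y (best of 4, 14, 12); Alto gets 13.
- Large → Brio plays Z (best of 6, 4, 15); Alto gets 4.
Maximizing over 13, 4, Alto chooses Small. Subgame-perfect outcome: (Small, Y) with payoffs (13, 14).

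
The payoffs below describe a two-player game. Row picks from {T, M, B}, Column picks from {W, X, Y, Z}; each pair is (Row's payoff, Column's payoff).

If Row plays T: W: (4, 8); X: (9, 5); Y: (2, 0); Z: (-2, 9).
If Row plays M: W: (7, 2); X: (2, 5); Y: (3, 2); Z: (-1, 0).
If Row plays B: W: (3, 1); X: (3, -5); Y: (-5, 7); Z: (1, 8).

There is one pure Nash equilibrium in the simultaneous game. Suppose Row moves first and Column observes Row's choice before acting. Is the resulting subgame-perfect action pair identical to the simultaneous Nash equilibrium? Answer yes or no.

no

Backward induction with Row moving first.
- T: BR = Z, leader payoff -2.
- M: BR = X, leader payoff 2.
- B: BR = Z, leader payoff 1.
Maximizing over -2, 2, 1, Row chooses M. Subgame-perfect outcome: (M, X) with payoffs (2, 5).
Under simultaneous play:
Row's best replies: W→M; X→T; Y→M; Z→B.
Column's best replies: T→Z; M→X; B→Z.
The unique mutual best reply is (B, Z), giving (1, 8).
Sequential outcome (M, X) differs from the Nash profile (B, Z).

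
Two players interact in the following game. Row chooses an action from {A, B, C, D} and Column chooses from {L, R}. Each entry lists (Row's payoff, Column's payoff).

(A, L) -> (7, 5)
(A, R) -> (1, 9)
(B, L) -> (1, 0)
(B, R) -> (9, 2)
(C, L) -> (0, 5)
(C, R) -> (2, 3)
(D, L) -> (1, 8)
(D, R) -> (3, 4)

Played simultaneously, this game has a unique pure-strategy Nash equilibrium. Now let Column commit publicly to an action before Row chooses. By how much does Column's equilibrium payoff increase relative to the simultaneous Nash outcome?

3

Backward induction with Column moving first.
- L: BR = A, leader payoff 5.
- R: BR = B, leader payoff 2.
Among 5, 2, the best is 5 at L. Subgame-perfect outcome: (A, L) with payoffs (7, 5).
Now find the simultaneous Nash equilibrium.
Row's best replies: L→A; R→B.
Column's best replies: A→R; B→R; C→L; D→L.
Only (B, R) has each player best-responding; Nash payoffs (9, 2).
Column's commitment gain: 5 − 2 = 3.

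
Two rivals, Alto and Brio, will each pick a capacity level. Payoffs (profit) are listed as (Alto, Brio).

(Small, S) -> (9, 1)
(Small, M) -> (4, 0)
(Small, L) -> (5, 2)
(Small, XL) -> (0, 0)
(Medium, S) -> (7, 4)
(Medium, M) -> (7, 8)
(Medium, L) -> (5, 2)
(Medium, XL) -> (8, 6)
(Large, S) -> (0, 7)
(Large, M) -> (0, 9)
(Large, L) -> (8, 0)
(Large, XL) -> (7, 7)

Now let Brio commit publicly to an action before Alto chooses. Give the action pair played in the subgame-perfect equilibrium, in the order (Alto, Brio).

Solve by backward induction (Brio leads).
- S → Alto plays Small (best of 9, 7, 0); Brio gets 1.
- M → Alto plays Medium (best of 4, 7, 0); Brio gets 8.
- L → Alto plays Large (best of 5, 5, 8); Brio gets 0.
- XL → Alto plays Medium (best of 0, 8, 7); Brio gets 6.
Maximizing over 1, 8, 0, 6, Brio chooses M. Subgame-perfect outcome: (Medium, M) with payoffs (7, 8).

(Medium, M)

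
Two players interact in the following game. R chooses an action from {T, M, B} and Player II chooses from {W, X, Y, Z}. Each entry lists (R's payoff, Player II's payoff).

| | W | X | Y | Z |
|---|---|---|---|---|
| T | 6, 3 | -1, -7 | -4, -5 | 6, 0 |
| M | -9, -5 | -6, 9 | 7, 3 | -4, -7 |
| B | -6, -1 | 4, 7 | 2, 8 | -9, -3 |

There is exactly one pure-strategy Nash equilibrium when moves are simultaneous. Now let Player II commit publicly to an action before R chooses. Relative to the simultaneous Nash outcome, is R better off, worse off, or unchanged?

worse off

R best-responds to each possible Player II move:
- W → R plays T (best of 6, -9, -6); Player II gets 3.
- X → R plays B (best of -1, -6, 4); Player II gets 7.
- Y → R plays M (best of -4, 7, 2); Player II gets 3.
- Z → R plays T (best of 6, -4, -9); Player II gets 0.
Player II's induced payoffs are 3, 7, 3, 0, so Player II commits to X. Subgame-perfect outcome: (B, X) with payoffs (4, 7).
Now find the simultaneous Nash equilibrium.
R's best replies: W→T; X→B; Y→M; Z→T.
Player II's best replies: T→W; M→X; B→Y.
Only (T, W) has each player best-responding; Nash payoffs (6, 3).
R earns 4 sequentially versus 6 at the Nash outcome: worse off.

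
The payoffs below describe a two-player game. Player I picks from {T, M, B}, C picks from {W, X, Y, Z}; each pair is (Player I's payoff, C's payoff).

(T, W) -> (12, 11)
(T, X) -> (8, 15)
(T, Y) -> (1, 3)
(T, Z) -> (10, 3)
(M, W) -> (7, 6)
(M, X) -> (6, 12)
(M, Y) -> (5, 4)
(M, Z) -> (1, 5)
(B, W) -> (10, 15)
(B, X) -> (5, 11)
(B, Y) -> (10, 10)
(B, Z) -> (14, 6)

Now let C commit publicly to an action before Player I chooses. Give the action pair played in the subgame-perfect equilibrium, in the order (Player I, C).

(T, X)

Backward induction with C moving first.
- W: BR = T, leader payoff 11.
- X: BR = T, leader payoff 15.
- Y: BR = B, leader payoff 10.
- Z: BR = B, leader payoff 6.
Among 11, 15, 10, 6, the best is 15 at X. Subgame-perfect outcome: (T, X) with payoffs (8, 15).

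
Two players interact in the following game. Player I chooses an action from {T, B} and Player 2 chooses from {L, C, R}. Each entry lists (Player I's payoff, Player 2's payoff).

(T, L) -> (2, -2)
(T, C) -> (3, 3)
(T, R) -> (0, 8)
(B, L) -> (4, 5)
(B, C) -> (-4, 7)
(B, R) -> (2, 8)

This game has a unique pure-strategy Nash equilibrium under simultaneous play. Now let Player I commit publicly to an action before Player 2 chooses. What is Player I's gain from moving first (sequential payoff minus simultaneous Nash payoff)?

Player 2 best-responds to each possible Player I move:
- T → Player 2 plays R (best of -2, 3, 8); Player I gets 0.
- B → Player 2 plays R (best of 5, 7, 8); Player I gets 2.
Maximizing over 0, 2, Player I chooses B. Subgame-perfect outcome: (B, R) with payoffs (2, 8).
Under simultaneous play:
Player I's best replies: L→B; C→T; R→B.
Player 2's best replies: T→R; B→R.
The unique mutual best reply is (B, R), giving (2, 8).
Player I's commitment gain: 2 − 2 = 0.

0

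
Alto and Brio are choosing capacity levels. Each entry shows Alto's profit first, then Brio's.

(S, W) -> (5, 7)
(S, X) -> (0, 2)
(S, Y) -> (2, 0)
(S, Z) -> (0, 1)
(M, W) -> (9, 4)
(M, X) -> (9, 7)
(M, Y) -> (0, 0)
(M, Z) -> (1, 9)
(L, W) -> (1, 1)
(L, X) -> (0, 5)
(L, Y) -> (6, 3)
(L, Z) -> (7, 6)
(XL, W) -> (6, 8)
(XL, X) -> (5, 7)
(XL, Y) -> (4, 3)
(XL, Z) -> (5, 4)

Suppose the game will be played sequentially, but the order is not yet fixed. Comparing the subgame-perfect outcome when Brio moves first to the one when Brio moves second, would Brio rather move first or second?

If Alto leads: Brio's best replies are S→W, M→Z, L→Z, XL→W; Alto's induced payoffs 5, 1, 7, 6; outcome (L, Z), payoffs (7, 6).
If Brio leads: Alto's best replies are W→M, X→M, Y→L, Z→L; Brio's induced payoffs 4, 7, 3, 6; outcome (M, X), payoffs (9, 7).
Brio gets 7 moving first and 6 moving second, so Brio prefers to move first.

first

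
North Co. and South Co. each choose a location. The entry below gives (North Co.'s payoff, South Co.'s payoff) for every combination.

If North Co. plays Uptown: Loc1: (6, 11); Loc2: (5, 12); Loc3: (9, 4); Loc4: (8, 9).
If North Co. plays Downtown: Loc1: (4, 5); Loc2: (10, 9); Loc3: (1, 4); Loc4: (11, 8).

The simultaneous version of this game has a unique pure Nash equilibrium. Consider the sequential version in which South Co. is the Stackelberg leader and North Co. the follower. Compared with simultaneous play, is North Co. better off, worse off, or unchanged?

Solve by backward induction (South Co. leads).
- Loc1: BR = Uptown, leader payoff 11.
- Loc2: BR = Downtown, leader payoff 9.
- Loc3: BR = Uptown, leader payoff 4.
- Loc4: BR = Downtown, leader payoff 8.
Among 11, 9, 4, 8, the best is 11 at Loc1. Subgame-perfect outcome: (Uptown, Loc1) with payoffs (6, 11).
For the simultaneous game, intersect best replies.
North Co.'s best replies: Loc1→Uptown; Loc2→Downtown; Loc3→Uptown; Loc4→Downtown.
South Co.'s best replies: Uptown→Loc2; Downtown→Loc2.
Only (Downtown, Loc2) has each player best-responding; Nash payoffs (10, 9).
North Co. earns 6 sequentially versus 10 at the Nash outcome: worse off.

worse off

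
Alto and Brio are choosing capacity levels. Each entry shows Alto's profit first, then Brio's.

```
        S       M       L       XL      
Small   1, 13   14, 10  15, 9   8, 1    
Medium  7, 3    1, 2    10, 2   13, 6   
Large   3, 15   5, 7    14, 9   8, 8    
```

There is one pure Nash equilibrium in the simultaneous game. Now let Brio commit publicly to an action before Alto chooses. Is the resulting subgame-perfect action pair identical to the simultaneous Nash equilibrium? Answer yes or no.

no

Backward induction with Brio moving first.
- S: BR = Medium, leader payoff 3.
- M: BR = Small, leader payoff 10.
- L: BR = Small, leader payoff 9.
- XL: BR = Medium, leader payoff 6.
Among 3, 10, 9, 6, the best is 10 at M. Subgame-perfect outcome: (Small, M) with payoffs (14, 10).
Now find the simultaneous Nash equilibrium.
Alto's best replies: S→Medium; M→Small; L→Small; XL→Medium.
Brio's best replies: Small→S; Medium→XL; Large→S.
The unique mutual best reply is (Medium, XL), giving (13, 6).
Sequential outcome (Small, M) differs from the Nash profile (Medium, XL).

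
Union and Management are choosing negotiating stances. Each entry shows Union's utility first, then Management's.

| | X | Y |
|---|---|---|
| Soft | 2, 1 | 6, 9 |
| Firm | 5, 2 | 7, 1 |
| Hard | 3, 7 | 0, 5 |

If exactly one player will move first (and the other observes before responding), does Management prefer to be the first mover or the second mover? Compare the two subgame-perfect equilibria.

If Union leads: Management's best replies are Soft→Y, Firm→X, Hard→X; Union's induced payoffs 6, 5, 3; outcome (Soft, Y), payoffs (6, 9).
If Management leads: Union's best replies are X→Firm, Y→Firm; Management's induced payoffs 2, 1; outcome (Firm, X), payoffs (5, 2).
Management gets 2 moving first and 9 moving second, so Management prefers to move second.

second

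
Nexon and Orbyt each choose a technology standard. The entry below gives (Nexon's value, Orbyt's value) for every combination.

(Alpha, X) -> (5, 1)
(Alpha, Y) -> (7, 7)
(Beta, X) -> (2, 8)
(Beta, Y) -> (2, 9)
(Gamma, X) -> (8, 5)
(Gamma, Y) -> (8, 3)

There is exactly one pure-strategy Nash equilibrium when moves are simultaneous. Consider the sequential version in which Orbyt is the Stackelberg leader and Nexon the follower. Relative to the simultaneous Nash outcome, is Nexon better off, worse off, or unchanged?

Nexon best-responds to each possible Orbyt move:
- X: Nexon compares 5, 2, 8 and picks Gamma; Orbyt would get 5.
- Y: Nexon compares 7, 2, 8 and picks Gamma; Orbyt would get 3.
Maximizing over 5, 3, Orbyt chooses X. Subgame-perfect outcome: (Gamma, X) with payoffs (8, 5).
Now find the simultaneous Nash equilibrium.
Nexon's best replies: X→Gamma; Y→Gamma.
Orbyt's best replies: Alpha→Y; Beta→Y; Gamma→X.
The unique mutual best reply is (Gamma, X), giving (8, 5).
Nexon earns 8 sequentially versus 8 at the Nash outcome: unchanged.

unchanged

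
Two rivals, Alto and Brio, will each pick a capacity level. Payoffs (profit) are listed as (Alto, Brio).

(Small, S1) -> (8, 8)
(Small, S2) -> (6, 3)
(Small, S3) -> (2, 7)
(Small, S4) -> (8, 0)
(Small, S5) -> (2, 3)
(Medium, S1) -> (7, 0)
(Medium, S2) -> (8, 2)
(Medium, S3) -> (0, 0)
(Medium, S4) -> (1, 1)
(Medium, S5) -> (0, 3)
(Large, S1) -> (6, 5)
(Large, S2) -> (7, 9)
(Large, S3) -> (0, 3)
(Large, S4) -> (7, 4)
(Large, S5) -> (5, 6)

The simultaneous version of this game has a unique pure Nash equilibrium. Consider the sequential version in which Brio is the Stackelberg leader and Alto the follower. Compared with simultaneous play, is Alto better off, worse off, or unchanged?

unchanged

Alto best-responds to each possible Brio move:
- S1: BR = Small, leader payoff 8.
- S2: BR = Medium, leader payoff 2.
- S3: BR = Small, leader payoff 7.
- S4: BR = Small, leader payoff 0.
- S5: BR = Large, leader payoff 6.
Brio's induced payoffs are 8, 2, 7, 0, 6, so Brio commits to S1. Subgame-perfect outcome: (Small, S1) with payoffs (8, 8).
For the simultaneous game, intersect best replies.
Alto's best replies: S1→Small; S2→Medium; S3→Small; S4→Small; S5→Large.
Brio's best replies: Small→S1; Medium→S5; Large→S2.
The unique mutual best reply is (Small, S1), giving (8, 8).
Alto earns 8 sequentially versus 8 at the Nash outcome: unchanged.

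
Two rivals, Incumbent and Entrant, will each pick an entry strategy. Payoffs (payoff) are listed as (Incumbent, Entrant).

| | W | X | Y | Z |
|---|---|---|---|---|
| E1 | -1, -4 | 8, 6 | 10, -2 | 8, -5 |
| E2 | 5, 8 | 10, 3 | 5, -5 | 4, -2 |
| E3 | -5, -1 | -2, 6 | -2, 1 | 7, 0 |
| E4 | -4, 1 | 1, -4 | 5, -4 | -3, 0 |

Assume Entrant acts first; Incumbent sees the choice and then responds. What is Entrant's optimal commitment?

Work backward from Incumbent's decision.
- W: Incumbent compares -1, 5, -5, -4 and picks E2; Entrant would get 8.
- X: Incumbent compares 8, 10, -2, 1 and picks E2; Entrant would get 3.
- Y: Incumbent compares 10, 5, -2, 5 and picks E1; Entrant would get -2.
- Z: Incumbent compares 8, 4, 7, -3 and picks E1; Entrant would get -5.
Entrant's induced payoffs are 8, 3, -2, -5, so Entrant commits to W. Subgame-perfect outcome: (E2, W) with payoffs (5, 8).

W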